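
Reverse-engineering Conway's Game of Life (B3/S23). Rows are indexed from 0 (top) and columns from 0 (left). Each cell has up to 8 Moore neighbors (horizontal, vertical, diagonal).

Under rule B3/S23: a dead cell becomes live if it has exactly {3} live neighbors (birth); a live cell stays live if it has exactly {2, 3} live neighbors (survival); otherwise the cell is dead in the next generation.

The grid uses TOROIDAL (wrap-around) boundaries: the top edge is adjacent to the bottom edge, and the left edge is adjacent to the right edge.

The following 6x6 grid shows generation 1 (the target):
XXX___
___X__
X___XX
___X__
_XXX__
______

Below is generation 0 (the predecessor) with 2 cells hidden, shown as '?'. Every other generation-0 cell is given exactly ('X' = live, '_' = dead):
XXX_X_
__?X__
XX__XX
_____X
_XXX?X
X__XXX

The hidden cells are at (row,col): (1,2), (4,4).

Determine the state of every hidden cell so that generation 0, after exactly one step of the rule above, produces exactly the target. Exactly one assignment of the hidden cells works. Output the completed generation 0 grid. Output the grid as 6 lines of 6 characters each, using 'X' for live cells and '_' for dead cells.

Answer: XXX_X_
___X__
XX__XX
_____X
_XXX_X
X__XXX

Derivation:
Hidden generation-0 cells (in order): (1,2), (4,4).
A hidden cell only influences target cells in its own 3x3 neighborhood. Try each of the 2^2 = 4 assignments, step the completed generation 0 forward once under B3/S23, and compare with the target:
  (1,2)=_ (4,4)=_ -> step reproduces the target at every cell -> ACCEPT
  (1,2)=_ (4,4)=X -> step gives (3,3)='_' but target has 'X' -> reject
  (1,2)=X (4,4)=_ -> step gives (0,1)='_' but target has 'X' -> reject
  (1,2)=X (4,4)=X -> step gives (0,1)='_' but target has 'X' -> reject
Unique solution: (1,2)=dead, (4,4)=dead.
Check: live-neighbor counts of every cell in the completed generation 0:
333545
554345
312233
644354
523364
566555
Applying B3/S23 to generation 0 with these counts gives:
XXX___
___X__
X___XX
___X__
_XXX__
______
which matches the target exactly.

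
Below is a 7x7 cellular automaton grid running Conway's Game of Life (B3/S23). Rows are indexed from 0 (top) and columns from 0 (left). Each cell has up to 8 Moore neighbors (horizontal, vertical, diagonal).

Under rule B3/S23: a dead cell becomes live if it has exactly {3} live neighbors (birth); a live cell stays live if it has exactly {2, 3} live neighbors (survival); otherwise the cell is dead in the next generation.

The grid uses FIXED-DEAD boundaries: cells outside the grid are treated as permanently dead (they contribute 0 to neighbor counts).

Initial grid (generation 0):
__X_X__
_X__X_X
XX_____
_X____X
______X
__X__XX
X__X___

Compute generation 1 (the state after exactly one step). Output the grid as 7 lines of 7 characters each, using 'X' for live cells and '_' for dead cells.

Answer: ___X_X_
XXXX_X_
XXX__X_
XX_____
______X
_____XX
_______

Derivation:
Simulating step by step:
Generation 0 (given above): 15 live cells
Generation 1: 16 live cells
(generation 1 grid is the final answer)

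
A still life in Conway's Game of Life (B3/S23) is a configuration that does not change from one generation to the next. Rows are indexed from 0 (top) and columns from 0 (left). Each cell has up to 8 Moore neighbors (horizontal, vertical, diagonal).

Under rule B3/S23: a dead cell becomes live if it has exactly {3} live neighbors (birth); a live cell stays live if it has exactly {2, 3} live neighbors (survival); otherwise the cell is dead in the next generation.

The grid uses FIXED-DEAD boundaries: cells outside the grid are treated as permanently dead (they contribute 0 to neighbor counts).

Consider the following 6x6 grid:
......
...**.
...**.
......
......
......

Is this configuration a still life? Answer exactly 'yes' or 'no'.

Answer: yes

Derivation:
Compute generation 1 and compare to generation 0 (given above):
Generation 1:
......
...**.
...**.
......
......
......
The grids are IDENTICAL -> still life.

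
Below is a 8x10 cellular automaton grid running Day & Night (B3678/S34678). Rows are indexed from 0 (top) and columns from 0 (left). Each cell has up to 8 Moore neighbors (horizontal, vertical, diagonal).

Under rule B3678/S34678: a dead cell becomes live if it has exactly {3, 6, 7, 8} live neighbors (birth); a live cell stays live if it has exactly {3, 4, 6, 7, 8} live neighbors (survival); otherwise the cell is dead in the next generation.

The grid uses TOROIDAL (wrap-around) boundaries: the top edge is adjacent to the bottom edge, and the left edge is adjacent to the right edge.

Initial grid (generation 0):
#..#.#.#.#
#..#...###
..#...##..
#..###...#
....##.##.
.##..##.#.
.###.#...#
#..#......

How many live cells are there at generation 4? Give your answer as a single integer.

Simulating step by step:
Generation 0 (given above): 34 live cells
Generation 1: 36 live cells
###...#...
###.#..#.#
.#...###..
...###....
###....##.
###..##.##
.#.#..#...
#..#..#.#.
Generation 2: 33 live cells
.##..#..#.
.###...##.
.#...##.#.
#...##..#.
#.#....##.
.#.#..#.##
.#..#.#.#.
#....#...#
Generation 3: 45 live cells
.####.###.
##..##.###
##.#.##.#.
.....#..#.
#..#######
.#...#.###
..#.....#.
#.#.######
Generation 4: 45 live cells
#.#..#####
..#...##..
###..##.##
.####.####
#...##..#.
..##.#..#.
...##..###
..######.#
Population at generation 4: 45

Answer: 45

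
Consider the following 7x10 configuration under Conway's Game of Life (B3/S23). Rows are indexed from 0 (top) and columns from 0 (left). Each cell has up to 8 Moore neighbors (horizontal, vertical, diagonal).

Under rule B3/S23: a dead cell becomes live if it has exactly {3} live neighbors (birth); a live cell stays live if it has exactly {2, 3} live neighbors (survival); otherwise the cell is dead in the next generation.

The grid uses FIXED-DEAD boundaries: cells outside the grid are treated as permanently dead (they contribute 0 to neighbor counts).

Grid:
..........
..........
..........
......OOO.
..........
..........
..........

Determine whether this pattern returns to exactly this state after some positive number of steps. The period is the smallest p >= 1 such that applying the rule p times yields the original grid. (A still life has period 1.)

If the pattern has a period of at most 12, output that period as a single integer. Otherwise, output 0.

Answer: 2

Derivation:
Simulating and comparing each generation to the original:
Gen 0 (original, given above): 3 live cells
Gen 1: 3 live cells, differs from original
Gen 2: 3 live cells, MATCHES original -> period = 2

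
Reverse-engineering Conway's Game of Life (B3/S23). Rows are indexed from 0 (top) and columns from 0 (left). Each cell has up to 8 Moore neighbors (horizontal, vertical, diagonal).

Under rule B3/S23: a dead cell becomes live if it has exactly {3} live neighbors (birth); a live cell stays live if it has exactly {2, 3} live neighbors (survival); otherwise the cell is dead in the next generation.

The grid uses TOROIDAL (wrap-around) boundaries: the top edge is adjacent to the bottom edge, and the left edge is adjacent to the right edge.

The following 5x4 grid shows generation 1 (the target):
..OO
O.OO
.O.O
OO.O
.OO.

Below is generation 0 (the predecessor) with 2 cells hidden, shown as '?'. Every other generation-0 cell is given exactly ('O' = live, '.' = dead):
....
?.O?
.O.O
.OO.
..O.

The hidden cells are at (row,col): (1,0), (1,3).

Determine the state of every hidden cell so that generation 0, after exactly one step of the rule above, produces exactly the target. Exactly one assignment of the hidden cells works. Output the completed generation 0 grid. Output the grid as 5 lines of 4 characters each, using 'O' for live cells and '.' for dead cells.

Answer: ....
..OO
.O.O
.OO.
..O.

Derivation:
Hidden generation-0 cells (in order): (1,0), (1,3).
A hidden cell only influences target cells in its own 3x3 neighborhood. Try each of the 2^2 = 4 assignments, step the completed generation 0 forward once under B3/S23, and compare with the target:
  (1,0)=. (1,3)=. -> step gives (0,2)='.' but target has 'O' -> reject
  (1,0)=. (1,3)=O -> step reproduces the target at every cell -> ACCEPT
  (1,0)=O (1,3)=. -> step gives (0,1)='O' but target has '.' -> reject
  (1,0)=O (1,3)=O -> step gives (0,1)='O' but target has '.' -> reject
Unique solution: (1,0)=dead, (1,3)=live.
Check: live-neighbor counts of every cell in the completed generation 0:
1233
3232
4363
3343
1322
Applying B3/S23 to generation 0 with these counts gives:
..OO
O.OO
.O.O
OO.O
.OO.
which matches the target exactly.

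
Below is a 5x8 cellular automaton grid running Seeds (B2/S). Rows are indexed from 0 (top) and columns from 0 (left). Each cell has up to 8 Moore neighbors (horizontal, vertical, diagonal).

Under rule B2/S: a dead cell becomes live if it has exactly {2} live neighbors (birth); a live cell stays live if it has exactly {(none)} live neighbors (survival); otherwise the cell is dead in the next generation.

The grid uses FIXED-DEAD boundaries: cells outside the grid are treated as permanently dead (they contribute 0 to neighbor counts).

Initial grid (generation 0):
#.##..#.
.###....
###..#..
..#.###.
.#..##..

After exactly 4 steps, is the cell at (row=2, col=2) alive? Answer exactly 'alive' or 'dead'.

Answer: dead

Derivation:
Simulating step by step:
Generation 0 (given above): 18 live cells
Generation 1: 4 live cells
....#...
.....##.
........
........
..#.....
Generation 2: 4 live cells
......#.
....#...
.....##.
........
........
Generation 3: 5 live cells
.....#..
.......#
....#...
.....##.
........
Generation 4: 8 live cells
......#.
....###.
.......#
....#...
.....##.

Cell (2,2) at generation 4: 0 -> dead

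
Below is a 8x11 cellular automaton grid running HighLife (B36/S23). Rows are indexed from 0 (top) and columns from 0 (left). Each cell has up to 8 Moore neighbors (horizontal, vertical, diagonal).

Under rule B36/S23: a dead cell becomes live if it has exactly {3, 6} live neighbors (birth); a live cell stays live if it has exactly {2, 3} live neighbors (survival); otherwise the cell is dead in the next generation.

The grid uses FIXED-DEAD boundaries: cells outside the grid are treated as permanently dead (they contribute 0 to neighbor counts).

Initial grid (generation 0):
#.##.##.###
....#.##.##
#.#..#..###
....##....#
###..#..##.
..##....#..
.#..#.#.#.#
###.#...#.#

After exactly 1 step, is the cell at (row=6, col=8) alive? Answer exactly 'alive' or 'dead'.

Simulating step by step:
Generation 0 (given above): 42 live cells
Generation 1: 40 live cells
...####.#.#
..#.#...#..
...#...##..
#.#####..##
.##..#..##.
#..###..#..
#...##..#..
####.#.#...

Cell (6,8) at generation 1: 1 -> alive

Answer: alive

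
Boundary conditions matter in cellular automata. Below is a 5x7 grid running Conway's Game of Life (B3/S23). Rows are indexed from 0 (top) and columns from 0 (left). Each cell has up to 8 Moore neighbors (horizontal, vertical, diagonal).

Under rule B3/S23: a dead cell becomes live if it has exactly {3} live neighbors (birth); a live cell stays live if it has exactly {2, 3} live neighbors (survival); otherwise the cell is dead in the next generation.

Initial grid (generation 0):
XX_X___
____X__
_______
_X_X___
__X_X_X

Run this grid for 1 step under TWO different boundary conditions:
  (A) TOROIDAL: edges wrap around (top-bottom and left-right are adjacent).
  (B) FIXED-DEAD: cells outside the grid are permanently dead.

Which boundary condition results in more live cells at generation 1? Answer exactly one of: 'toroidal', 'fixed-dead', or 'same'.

Answer: toroidal

Derivation:
Under TOROIDAL boundary, generation 1:
XXXXXX_
_______
_______
__XX___
____X__
Population = 9

Under FIXED-DEAD boundary, generation 1:
_______
_______
_______
__XX___
__XX___
Population = 4

Comparison: toroidal=9, fixed-dead=4 -> toroidal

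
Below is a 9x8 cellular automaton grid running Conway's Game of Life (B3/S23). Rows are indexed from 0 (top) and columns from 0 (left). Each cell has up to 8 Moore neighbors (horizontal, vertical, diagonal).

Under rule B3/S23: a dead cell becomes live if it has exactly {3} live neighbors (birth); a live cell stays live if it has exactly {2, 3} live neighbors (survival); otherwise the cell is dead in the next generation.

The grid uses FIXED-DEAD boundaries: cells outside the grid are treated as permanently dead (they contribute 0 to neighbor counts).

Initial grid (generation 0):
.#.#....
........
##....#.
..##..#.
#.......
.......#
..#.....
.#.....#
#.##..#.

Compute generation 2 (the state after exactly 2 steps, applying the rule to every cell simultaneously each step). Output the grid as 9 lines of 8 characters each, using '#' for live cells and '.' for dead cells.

Simulating step by step:
Generation 0 (given above): 17 live cells
Generation 1: 11 live cells
........
###.....
.##.....
#.#.....
........
........
........
.#.#....
.##.....
Generation 2: 8 live cells
(generation 2 grid is the final answer)

Answer: .#......
#.#.....
...#....
..#.....
........
........
........
.#......
.##.....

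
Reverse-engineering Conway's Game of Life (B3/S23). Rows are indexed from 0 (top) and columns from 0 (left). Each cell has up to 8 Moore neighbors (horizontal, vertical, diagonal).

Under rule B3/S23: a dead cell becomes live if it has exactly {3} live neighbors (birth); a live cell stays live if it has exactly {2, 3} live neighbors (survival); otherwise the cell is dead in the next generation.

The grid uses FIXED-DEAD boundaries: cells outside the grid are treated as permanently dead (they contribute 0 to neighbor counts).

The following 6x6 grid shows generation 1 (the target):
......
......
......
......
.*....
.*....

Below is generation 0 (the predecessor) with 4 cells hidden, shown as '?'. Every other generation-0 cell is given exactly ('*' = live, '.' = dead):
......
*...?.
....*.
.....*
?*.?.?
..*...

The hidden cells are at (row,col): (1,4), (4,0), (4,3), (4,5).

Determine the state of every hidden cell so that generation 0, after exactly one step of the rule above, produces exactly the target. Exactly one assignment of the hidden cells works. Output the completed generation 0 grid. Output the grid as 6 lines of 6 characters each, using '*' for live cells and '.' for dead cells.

Answer: ......
*.....
....*.
.....*
**....
..*...

Derivation:
Hidden generation-0 cells (in order): (1,4), (4,0), (4,3), (4,5).
A hidden cell only influences target cells in its own 3x3 neighborhood. Try each of the 2^4 = 16 assignments, step the completed generation 0 forward once under B3/S23, and compare with the target:
  (1,4)=. (4,0)=. (4,3)=. (4,5)=. -> step gives (4,1)='.' but target has '*' -> reject
  (1,4)=. (4,0)=. (4,3)=. (4,5)=* -> step gives (3,4)='*' but target has '.' -> reject
  (1,4)=. (4,0)=. (4,3)=* (4,5)=. -> step gives (3,4)='*' but target has '.' -> reject
  (1,4)=. (4,0)=. (4,3)=* (4,5)=* -> step gives (3,5)='*' but target has '.' -> reject
  (1,4)=. (4,0)=* (4,3)=. (4,5)=. -> step reproduces the target at every cell -> ACCEPT
  (1,4)=. (4,0)=* (4,3)=. (4,5)=* -> step gives (3,4)='*' but target has '.' -> reject
  (1,4)=. (4,0)=* (4,3)=* (4,5)=. -> step gives (3,4)='*' but target has '.' -> reject
  (1,4)=. (4,0)=* (4,3)=* (4,5)=* -> step gives (3,5)='*' but target has '.' -> reject
  (1,4)=* (4,0)=. (4,3)=. (4,5)=. -> step gives (2,4)='*' but target has '.' -> reject
  (1,4)=* (4,0)=. (4,3)=. (4,5)=* -> step gives (2,4)='*' but target has '.' -> reject
  (1,4)=* (4,0)=. (4,3)=* (4,5)=. -> step gives (2,4)='*' but target has '.' -> reject
  (1,4)=* (4,0)=. (4,3)=* (4,5)=* -> step gives (2,4)='*' but target has '.' -> reject
  (1,4)=* (4,0)=* (4,3)=. (4,5)=. -> step gives (2,4)='*' but target has '.' -> reject
  (1,4)=* (4,0)=* (4,3)=. (4,5)=* -> step gives (2,4)='*' but target has '.' -> reject
  (1,4)=* (4,0)=* (4,3)=* (4,5)=. -> step gives (2,4)='*' but target has '.' -> reject
  (1,4)=* (4,0)=* (4,3)=* (4,5)=* -> step gives (2,4)='*' but target has '.' -> reject
Unique solution: (1,4)=dead, (4,0)=live, (4,3)=dead, (4,5)=dead.
Check: live-neighbor counts of every cell in the completed generation 0:
110000
010111
110112
221121
122111
231100
Applying B3/S23 to generation 0 with these counts gives:
......
......
......
......
.*....
.*....
which matches the target exactly.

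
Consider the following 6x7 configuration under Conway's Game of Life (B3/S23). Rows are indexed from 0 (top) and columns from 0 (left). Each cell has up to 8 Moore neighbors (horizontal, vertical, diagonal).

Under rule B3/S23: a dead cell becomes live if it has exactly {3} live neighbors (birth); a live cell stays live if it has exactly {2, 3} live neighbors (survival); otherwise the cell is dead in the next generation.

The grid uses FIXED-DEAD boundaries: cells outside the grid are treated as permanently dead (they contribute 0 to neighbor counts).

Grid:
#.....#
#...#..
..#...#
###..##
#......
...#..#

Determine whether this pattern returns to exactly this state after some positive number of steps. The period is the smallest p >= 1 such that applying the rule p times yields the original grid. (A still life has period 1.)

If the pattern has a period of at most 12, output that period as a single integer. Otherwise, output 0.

Simulating and comparing each generation to the original:
Gen 0 (original, given above): 14 live cells
Gen 1: 14 live cells, differs from original
Gen 2: 12 live cells, differs from original
Gen 3: 9 live cells, differs from original
Gen 4: 8 live cells, differs from original
Gen 5: 7 live cells, differs from original
Gen 6: 7 live cells, differs from original
Gen 7: 8 live cells, differs from original
Gen 8: 9 live cells, differs from original
Gen 9: 11 live cells, differs from original
Gen 10: 14 live cells, differs from original
Gen 11: 11 live cells, differs from original
Gen 12: 17 live cells, differs from original
No period found within 12 steps.

Answer: 0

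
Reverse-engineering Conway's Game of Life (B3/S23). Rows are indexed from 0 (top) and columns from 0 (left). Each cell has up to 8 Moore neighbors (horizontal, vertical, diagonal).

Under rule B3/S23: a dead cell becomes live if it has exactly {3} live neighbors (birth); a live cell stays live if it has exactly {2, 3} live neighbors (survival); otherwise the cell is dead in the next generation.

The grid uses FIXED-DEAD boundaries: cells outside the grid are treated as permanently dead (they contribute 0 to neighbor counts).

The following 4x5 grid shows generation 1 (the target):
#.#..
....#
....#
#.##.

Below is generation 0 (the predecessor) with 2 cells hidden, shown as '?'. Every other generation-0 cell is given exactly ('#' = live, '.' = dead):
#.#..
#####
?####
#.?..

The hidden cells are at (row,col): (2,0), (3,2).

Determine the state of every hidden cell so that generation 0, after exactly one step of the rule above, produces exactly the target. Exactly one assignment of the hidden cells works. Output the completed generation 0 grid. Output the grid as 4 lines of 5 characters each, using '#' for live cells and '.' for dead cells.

Hidden generation-0 cells (in order): (2,0), (3,2).
A hidden cell only influences target cells in its own 3x3 neighborhood. Try each of the 2^2 = 4 assignments, step the completed generation 0 forward once under B3/S23, and compare with the target:
  (2,0)=. (3,2)=. -> step gives (1,0)='#' but target has '.' -> reject
  (2,0)=. (3,2)=# -> step gives (1,0)='#' but target has '.' -> reject
  (2,0)=# (3,2)=. -> step reproduces the target at every cell -> ACCEPT
  (2,0)=# (3,2)=# -> step gives (3,3)='.' but target has '#' -> reject
Unique solution: (2,0)=live, (3,2)=dead.
Check: live-neighbor counts of every cell in the completed generation 0:
25342
47663
46553
24332
Applying B3/S23 to generation 0 with these counts gives:
#.#..
....#
....#
#.##.
which matches the target exactly.

Answer: #.#..
#####
#####
#....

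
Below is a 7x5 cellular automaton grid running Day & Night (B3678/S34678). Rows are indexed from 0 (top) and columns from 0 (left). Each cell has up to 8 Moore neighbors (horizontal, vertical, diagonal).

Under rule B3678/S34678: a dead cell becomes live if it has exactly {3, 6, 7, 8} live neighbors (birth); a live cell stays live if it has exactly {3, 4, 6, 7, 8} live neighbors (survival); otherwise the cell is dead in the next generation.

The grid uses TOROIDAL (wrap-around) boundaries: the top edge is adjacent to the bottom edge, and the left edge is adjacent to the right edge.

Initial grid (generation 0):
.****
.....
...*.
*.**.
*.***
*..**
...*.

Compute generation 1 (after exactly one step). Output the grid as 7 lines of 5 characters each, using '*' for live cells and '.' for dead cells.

Answer: ..**.
....*
..*.*
..*.*
*.***
**..*
.*..*

Derivation:
Simulating step by step:
Generation 0 (given above): 16 live cells
Generation 1: 16 live cells
(generation 1 grid is the final answer)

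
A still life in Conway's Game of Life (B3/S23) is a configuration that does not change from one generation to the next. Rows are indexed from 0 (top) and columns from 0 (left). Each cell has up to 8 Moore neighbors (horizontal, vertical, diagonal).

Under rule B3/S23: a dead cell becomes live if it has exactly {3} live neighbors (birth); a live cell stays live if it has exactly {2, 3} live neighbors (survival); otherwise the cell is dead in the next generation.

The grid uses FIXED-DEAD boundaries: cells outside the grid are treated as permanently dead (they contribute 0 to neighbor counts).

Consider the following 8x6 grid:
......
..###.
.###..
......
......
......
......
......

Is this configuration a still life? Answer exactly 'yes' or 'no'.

Compute generation 1 and compare to generation 0 (given above):
Generation 1:
...#..
.#..#.
.#..#.
..#...
......
......
......
......
Cell (0,3) differs: gen0=0 vs gen1=1 -> NOT a still life.

Answer: no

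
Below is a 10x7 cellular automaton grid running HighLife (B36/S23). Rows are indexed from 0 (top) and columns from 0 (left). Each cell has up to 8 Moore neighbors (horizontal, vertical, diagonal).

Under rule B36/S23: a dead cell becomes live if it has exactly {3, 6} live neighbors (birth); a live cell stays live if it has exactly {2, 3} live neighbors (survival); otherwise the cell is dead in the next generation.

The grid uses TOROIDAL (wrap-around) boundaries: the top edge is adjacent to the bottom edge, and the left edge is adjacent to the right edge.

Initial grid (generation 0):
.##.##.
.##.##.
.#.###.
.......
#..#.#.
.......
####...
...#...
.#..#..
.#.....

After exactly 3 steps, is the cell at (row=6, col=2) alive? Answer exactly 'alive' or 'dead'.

Simulating step by step:
Generation 0 (given above): 23 live cells
Generation 1: 29 live cells
#...##.
#..#..#
.#.#.#.
..##.##
.......
#..##.#
.###...
#..##..
..#....
##.###.
Generation 2: 32 live cells
..#...#
####...
.#.#.#.
..##.##
#.#....
##.##..
.#...##
....#..
#.#..##
####.#.
Generation 3: 30 live cells
....#.#
#..##.#
.....#.
#..#.##
#....#.
...###.
.###.##
.#..#..
#.#..#.
...####

Cell (6,2) at generation 3: 1 -> alive

Answer: alive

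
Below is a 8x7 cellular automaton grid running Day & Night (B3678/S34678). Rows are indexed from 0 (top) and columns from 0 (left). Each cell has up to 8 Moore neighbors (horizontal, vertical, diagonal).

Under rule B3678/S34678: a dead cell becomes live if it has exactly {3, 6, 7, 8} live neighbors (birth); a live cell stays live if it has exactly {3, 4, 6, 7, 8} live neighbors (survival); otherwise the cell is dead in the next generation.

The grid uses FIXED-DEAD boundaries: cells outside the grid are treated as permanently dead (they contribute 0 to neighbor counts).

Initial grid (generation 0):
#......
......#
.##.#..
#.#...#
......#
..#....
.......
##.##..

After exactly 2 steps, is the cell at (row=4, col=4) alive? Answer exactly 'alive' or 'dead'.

Simulating step by step:
Generation 0 (given above): 14 live cells
Generation 1: 10 live cells
.......
.#.....
.#.#.#.
...#.#.
.#.....
.......
.###...
.......
Generation 2: 3 live cells
.......
..#....
.......
.......
.......
.#.....
.......
..#....

Cell (4,4) at generation 2: 0 -> dead

Answer: dead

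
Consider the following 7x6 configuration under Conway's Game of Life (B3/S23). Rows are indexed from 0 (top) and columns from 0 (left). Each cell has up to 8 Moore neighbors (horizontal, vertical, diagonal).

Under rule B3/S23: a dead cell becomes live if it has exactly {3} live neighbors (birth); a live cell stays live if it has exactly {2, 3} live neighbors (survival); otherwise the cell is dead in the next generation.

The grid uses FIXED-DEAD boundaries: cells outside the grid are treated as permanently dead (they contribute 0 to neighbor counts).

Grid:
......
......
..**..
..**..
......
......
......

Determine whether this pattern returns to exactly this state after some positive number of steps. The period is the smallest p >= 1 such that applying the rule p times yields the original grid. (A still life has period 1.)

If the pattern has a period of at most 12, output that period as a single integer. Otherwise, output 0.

Simulating and comparing each generation to the original:
Gen 0 (original, given above): 4 live cells
Gen 1: 4 live cells, MATCHES original -> period = 1

Answer: 1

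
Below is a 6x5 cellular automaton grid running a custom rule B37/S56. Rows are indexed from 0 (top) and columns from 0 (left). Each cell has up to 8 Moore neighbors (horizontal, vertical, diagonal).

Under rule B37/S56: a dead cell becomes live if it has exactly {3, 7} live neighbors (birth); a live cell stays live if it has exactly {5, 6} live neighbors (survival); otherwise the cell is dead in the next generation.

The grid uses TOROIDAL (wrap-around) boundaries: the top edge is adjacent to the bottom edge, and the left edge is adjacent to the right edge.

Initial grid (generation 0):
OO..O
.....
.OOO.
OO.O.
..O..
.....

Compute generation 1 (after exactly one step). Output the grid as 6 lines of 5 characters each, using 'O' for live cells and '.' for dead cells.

Answer: .....
...OO
O...O
....O
.O...
OO...

Derivation:
Simulating step by step:
Generation 0 (given above): 10 live cells
Generation 1: 8 live cells
(generation 1 grid is the final answer)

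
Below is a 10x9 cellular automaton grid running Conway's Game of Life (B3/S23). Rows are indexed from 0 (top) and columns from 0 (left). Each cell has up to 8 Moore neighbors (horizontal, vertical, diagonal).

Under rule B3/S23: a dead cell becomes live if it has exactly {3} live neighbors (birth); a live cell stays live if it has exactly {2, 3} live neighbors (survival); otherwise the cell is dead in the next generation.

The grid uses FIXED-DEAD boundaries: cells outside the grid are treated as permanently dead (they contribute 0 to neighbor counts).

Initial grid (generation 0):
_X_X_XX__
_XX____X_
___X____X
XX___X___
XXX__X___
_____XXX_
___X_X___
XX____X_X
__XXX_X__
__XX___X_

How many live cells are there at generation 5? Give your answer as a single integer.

Answer: 19

Derivation:
Simulating step by step:
Generation 0 (given above): 32 live cells
Generation 1: 27 live cells
_X____X__
_X_XX_XX_
X________
X___X____
X_X_XX___
_XX__X___
____XX___
_X____XX_
____XXX__
__X_X____
Generation 2: 37 live cells
__X__XXX_
XXX__XXX_
XX_XXX___
X__XXX___
X_X_XX___
_XX___X__
_XX_XX___
_______X_
___XX_XX_
___XX____
Generation 3: 27 live cells
__X__X_X_
X______X_
_________
X_____X__
X_X___X__
X_____X__
_XXX_XX__
__X____X_
___XXXXX_
___XXX___
Generation 4: 22 live cells
______X__
______X__
_________
_X_______
X____XXX_
X__X__XX_
_XXX_XXX_
_X_____X_
__X____X_
___X_____
Generation 5: 19 live cells
_________
_________
_________
______X__
XX___X_X_
X__X____X
XX_XXX__X
_X_X___XX
__X______
_________
Population at generation 5: 19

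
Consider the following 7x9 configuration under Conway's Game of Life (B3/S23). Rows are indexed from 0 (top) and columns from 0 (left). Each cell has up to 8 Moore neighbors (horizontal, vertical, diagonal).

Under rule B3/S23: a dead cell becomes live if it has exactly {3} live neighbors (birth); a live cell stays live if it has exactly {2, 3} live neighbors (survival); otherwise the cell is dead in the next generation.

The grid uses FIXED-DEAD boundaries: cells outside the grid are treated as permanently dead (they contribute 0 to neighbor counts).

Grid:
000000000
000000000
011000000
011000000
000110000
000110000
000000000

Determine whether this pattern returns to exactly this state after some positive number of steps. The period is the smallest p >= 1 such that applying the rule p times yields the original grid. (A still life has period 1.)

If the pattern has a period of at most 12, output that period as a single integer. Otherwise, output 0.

Answer: 2

Derivation:
Simulating and comparing each generation to the original:
Gen 0 (original, given above): 8 live cells
Gen 1: 6 live cells, differs from original
Gen 2: 8 live cells, MATCHES original -> period = 2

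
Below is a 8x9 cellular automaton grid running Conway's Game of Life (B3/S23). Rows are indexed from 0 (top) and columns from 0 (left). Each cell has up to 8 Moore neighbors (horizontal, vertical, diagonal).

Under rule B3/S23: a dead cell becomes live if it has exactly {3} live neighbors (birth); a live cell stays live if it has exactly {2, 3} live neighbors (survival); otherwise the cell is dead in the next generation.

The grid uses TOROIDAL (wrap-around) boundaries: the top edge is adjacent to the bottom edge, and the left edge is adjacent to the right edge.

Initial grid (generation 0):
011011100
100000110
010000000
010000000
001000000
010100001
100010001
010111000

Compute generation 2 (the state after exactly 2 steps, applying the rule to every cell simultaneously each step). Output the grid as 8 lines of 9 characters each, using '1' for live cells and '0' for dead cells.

Answer: 101000010
001000110
100000001
000000000
000000000
000100001
010000010
000000111

Derivation:
Simulating step by step:
Generation 0 (given above): 21 live cells
Generation 1: 24 live cells
111000010
101000110
110000000
011000000
111000000
011100001
010001001
010000100
Generation 2: 15 live cells
(generation 2 grid is the final answer)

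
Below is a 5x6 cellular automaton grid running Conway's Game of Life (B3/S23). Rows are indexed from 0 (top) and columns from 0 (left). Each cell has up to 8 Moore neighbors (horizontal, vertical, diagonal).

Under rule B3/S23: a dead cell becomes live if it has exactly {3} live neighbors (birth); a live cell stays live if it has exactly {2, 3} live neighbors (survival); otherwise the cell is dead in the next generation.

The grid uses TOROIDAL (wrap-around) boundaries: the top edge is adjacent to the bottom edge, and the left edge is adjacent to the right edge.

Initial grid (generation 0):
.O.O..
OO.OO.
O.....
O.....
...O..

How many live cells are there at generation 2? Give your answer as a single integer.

Simulating step by step:
Generation 0 (given above): 9 live cells
Generation 1: 10 live cells
OO.O..
OO.OOO
O.....
......
..O...
Generation 2: 8 live cells
...O..
...OO.
OO..O.
......
.OO...
Population at generation 2: 8

Answer: 8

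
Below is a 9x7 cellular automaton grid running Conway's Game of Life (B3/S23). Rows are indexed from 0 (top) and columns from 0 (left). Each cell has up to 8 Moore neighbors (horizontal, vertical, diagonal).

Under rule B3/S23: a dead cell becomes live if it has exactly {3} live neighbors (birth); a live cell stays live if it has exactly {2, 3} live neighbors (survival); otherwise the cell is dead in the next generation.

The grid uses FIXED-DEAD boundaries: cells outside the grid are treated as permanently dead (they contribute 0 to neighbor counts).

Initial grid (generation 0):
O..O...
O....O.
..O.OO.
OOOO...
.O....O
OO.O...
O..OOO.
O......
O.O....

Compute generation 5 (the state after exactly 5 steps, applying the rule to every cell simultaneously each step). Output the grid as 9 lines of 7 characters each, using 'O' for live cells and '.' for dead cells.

Answer: .O.....
O...OO.
.O....O
.......
.......
.......
.......
.......
.......

Derivation:
Simulating step by step:
Generation 0 (given above): 23 live cells
Generation 1: 24 live cells
.......
.O.O.O.
O.O.OO.
O..OOO.
...O...
OO.O.O.
O.OOO..
O..OO..
.O.....
Generation 2: 20 live cells
.......
.OOO.O.
O.O...O
.OO..O.
OO.O.O.
OO.....
O....O.
O...O..
.......
Generation 3: 16 live cells
..O....
.OOO...
O...OOO
...OOOO
....O..
..O.O..
O......
.......
.......
Generation 4: 13 live cells
.OOO...
.OOOOO.
.O....O
...O..O
.......
...O...
.......
.......
.......
Generation 5: 6 live cells
(generation 5 grid is the final answer)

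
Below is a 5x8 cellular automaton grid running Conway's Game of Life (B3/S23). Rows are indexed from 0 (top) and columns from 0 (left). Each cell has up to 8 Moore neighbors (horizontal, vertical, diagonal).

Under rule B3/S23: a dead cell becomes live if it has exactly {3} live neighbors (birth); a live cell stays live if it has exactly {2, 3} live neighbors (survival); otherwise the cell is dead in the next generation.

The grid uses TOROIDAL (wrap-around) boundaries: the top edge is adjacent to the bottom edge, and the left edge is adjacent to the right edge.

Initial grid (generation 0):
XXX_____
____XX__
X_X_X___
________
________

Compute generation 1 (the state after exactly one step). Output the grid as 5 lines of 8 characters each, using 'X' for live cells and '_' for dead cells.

Simulating step by step:
Generation 0 (given above): 8 live cells
Generation 1: 9 live cells
(generation 1 grid is the final answer)

Answer: _X______
X_X_XX__
___XXX__
________
_X______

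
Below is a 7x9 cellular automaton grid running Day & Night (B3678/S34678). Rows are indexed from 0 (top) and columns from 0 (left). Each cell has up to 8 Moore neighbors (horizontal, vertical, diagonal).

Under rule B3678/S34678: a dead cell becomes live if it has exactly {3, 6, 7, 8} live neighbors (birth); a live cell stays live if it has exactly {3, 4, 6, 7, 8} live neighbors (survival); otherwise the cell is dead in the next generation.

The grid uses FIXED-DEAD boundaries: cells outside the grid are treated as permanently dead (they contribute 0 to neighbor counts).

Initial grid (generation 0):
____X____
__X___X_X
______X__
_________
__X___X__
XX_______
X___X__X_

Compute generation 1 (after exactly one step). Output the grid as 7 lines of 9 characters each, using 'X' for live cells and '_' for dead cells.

Simulating step by step:
Generation 0 (given above): 12 live cells
Generation 1: 6 live cells
(generation 1 grid is the final answer)

Answer: _________
_____X_X_
_______X_
_________
_X_______
_X_______
_X_______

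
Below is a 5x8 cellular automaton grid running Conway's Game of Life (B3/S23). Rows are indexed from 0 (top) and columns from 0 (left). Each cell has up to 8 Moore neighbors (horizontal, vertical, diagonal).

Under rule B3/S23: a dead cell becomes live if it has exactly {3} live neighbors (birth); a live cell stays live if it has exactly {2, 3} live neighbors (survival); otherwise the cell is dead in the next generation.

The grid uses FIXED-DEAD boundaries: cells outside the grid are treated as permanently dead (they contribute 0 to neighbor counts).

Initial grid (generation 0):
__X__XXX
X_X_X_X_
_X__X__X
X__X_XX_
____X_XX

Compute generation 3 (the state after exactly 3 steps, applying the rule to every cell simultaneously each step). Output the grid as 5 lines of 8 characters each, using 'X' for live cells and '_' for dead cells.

Answer: ___XXXX_
______X_
X______X
_X__XXX_
__XXXXX_

Derivation:
Simulating step by step:
Generation 0 (given above): 18 live cells
Generation 1: 16 live cells
_X_X_XXX
__X_X___
XXX_X__X
___X____
____X_XX
Generation 2: 18 live cells
__XXXXX_
X___X__X
_XX_X___
_XXXXXXX
________
Generation 3: 16 live cells
(generation 3 grid is the final answer)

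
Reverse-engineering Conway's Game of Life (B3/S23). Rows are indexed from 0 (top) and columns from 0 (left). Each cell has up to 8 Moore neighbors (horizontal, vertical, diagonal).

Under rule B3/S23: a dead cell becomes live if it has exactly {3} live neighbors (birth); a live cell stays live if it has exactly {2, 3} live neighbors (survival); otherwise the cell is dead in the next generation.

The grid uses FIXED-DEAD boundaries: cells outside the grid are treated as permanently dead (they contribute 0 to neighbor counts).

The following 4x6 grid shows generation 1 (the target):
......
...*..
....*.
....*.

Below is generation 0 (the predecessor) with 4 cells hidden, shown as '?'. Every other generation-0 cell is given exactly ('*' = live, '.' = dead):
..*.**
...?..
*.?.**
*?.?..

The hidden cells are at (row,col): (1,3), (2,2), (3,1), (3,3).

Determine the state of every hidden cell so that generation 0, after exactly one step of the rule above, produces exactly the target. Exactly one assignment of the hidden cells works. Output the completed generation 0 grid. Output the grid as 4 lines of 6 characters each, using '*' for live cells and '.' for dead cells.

Hidden generation-0 cells (in order): (1,3), (2,2), (3,1), (3,3).
A hidden cell only influences target cells in its own 3x3 neighborhood. Try each of the 2^4 = 16 assignments, step the completed generation 0 forward once under B3/S23, and compare with the target:
  (1,3)=. (2,2)=. (3,1)=. (3,3)=. -> step gives (2,4)='.' but target has '*' -> reject
  (1,3)=. (2,2)=. (3,1)=. (3,3)=* -> step reproduces the target at every cell -> ACCEPT
  (1,3)=. (2,2)=. (3,1)=* (3,3)=. -> step gives (2,0)='*' but target has '.' -> reject
  (1,3)=. (2,2)=. (3,1)=* (3,3)=* -> step gives (2,0)='*' but target has '.' -> reject
  (1,3)=. (2,2)=* (3,1)=. (3,3)=. -> step gives (1,1)='*' but target has '.' -> reject
  (1,3)=. (2,2)=* (3,1)=. (3,3)=* -> step gives (1,1)='*' but target has '.' -> reject
  (1,3)=. (2,2)=* (3,1)=* (3,3)=. -> step gives (1,1)='*' but target has '.' -> reject
  (1,3)=. (2,2)=* (3,1)=* (3,3)=* -> step gives (1,1)='*' but target has '.' -> reject
  (1,3)=* (2,2)=. (3,1)=. (3,3)=. -> step gives (0,3)='*' but target has '.' -> reject
  (1,3)=* (2,2)=. (3,1)=. (3,3)=* -> step gives (0,3)='*' but target has '.' -> reject
  (1,3)=* (2,2)=. (3,1)=* (3,3)=. -> step gives (0,3)='*' but target has '.' -> reject
  (1,3)=* (2,2)=. (3,1)=* (3,3)=* -> step gives (0,3)='*' but target has '.' -> reject
  (1,3)=* (2,2)=* (3,1)=. (3,3)=. -> step gives (0,3)='*' but target has '.' -> reject
  (1,3)=* (2,2)=* (3,1)=. (3,3)=* -> step gives (0,3)='*' but target has '.' -> reject
  (1,3)=* (2,2)=* (3,1)=* (3,3)=. -> step gives (0,3)='*' but target has '.' -> reject
  (1,3)=* (2,2)=* (3,1)=* (3,3)=* -> step gives (0,3)='*' but target has '.' -> reject
Unique solution: (1,3)=dead, (2,2)=dead, (3,1)=dead, (3,3)=live.
Check: live-neighbor counts of every cell in the completed generation 0:
010211
121344
121221
121132
Applying B3/S23 to generation 0 with these counts gives:
......
...*..
....*.
....*.
which matches the target exactly.

Answer: ..*.**
......
*...**
*..*..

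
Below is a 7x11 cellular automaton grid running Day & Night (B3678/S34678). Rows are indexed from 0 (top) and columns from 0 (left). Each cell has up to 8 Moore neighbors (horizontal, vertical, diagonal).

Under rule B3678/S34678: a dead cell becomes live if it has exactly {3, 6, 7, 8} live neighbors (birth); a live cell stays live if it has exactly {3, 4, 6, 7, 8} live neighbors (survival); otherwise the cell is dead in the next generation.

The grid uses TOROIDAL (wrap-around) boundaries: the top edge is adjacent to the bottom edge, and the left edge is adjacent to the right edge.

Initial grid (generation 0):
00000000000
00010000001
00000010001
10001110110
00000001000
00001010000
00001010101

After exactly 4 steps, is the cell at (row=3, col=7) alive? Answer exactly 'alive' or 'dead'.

Simulating step by step:
Generation 0 (given above): 17 live cells
Generation 1: 12 live cells
00000000010
00000000000
10001001001
00000110001
00001001100
00000000000
00000001000
Generation 2: 13 live cells
00000000000
00000000001
00000110000
10001110110
00000110000
00000001100
00000000000
Generation 3: 13 live cells
00000000000
00000000000
00001111011
00001100000
00001110010
00000010000
00000000000
Generation 4: 14 live cells
00000000000
00000110000
00001110000
00010111111
00001010000
00000000000
00000000000

Cell (3,7) at generation 4: 1 -> alive

Answer: alive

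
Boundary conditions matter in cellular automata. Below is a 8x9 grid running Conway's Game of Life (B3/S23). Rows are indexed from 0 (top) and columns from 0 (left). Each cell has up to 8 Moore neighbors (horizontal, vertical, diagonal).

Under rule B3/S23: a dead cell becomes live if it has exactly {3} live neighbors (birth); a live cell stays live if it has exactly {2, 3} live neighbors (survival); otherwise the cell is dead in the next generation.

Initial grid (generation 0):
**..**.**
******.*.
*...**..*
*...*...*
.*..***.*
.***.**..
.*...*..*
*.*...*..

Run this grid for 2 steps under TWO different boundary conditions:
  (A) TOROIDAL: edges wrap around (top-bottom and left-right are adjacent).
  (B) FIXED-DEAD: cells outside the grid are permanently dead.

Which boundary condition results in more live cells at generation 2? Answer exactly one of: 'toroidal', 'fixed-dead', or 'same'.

Under TOROIDAL boundary, generation 2:
...*..**.
.......**
.***..**.
**...**..
.*.....*.
*..*.***.
.....**..
....*.**.
Population = 26

Under FIXED-DEAD boundary, generation 2:
......***
.........
*.**..*.*
.....**.*
.......*.
...*.**..
*..**....
....*....
Population = 19

Comparison: toroidal=26, fixed-dead=19 -> toroidal

Answer: toroidal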